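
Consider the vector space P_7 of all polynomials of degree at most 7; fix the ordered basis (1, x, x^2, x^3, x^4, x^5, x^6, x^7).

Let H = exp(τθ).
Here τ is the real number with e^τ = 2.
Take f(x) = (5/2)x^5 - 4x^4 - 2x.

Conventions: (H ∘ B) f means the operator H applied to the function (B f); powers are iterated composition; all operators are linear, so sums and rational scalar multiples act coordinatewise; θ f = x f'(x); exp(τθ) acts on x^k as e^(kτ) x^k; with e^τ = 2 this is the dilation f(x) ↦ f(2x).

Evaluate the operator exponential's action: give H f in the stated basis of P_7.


exp(τθ) x^k = e^(kτ) x^k; with e^τ = 2 this sends x^k to 2^k x^k
x ↦ 2 x
x^4 ↦ 16 x^4
x^5 ↦ 32 x^5
applying this coordinatewise to f: exp(τθ) f = 80x^5 - 64x^4 - 4x

g(x) = 80x^5 - 64x^4 - 4x


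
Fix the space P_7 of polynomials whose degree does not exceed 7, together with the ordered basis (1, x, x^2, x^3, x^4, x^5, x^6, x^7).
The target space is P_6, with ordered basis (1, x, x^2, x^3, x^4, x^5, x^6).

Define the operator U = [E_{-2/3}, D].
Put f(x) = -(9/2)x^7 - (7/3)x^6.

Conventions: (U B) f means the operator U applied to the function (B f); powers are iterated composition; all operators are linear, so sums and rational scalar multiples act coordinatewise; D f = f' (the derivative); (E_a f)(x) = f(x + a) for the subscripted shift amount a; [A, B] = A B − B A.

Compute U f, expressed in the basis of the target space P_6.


D f = -(63/2)x^6 - 14x^5
E_{-2/3} D f = -(63/2)x^6 + 112x^5 - (490/3)x^4 + (1120/9)x^3 - (1400/27)x^2 + (896/81)x - 224/243
E_{-2/3} f = -(9/2)x^7 + (56/3)x^6 - (98/3)x^5 + (280/9)x^4 - (1400/81)x^3 + (448/81)x^2 - (224/243)x + 128/2187
D E_{-2/3} f = -(63/2)x^6 + 112x^5 - (490/3)x^4 + (1120/9)x^3 - (1400/27)x^2 + (896/81)x - 224/243
[E_{-2/3}, D] f = 0

g(x) = 0


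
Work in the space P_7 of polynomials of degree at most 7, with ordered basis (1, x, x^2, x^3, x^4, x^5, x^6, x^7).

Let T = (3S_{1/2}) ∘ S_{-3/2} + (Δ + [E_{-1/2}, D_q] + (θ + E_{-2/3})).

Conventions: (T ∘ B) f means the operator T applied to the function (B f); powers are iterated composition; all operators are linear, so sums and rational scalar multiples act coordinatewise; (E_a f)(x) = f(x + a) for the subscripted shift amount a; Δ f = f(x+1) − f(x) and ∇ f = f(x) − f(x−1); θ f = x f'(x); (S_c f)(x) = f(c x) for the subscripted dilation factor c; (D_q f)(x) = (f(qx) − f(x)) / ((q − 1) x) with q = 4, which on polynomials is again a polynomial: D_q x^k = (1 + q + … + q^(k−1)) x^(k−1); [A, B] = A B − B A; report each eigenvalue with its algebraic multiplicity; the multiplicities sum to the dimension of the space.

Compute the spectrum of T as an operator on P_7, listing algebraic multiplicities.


image of 1: 4
image of x: -(1/4)x + 1/3
image of x^2: (75/16)x^2 + (2/3)x - 1/18
image of x^3: (175/64)x^3 + x^2 - (55/6)x + 281/54
image of x^4: (1523/256)x^4 + (4/3)x^3 - (461/6)x^2 + (6379/108)x - 5785/648
image of x^5: (5415/1024)x^5 + (5/3)x^4 - (8191/18)x^3 + (12583/27)x^2 - (51277/324)x + 5314/243
image of x^6: (30859/4096)x^6 + 2x^5 - (14207/6)x^4 + (335645/108)x^3 - (176665/108)x^2 + (276751/648)x - 965335/23328
image of x^7: (124511/16384)x^7 + (7/3)x^6 - (69451/6)x^5 + (1010509/54)x^4 - (8578685/648)x^3 + (1649803/324)x^2 - (23632237/23328)x + 6029837/69984
the matrix is upper triangular; its diagonal is (4, -1/4, 75/16, 175/64, 1523/256, 5415/1024, 30859/4096, 124511/16384)
for a triangular matrix the eigenvalues are the diagonal entries, with algebraic multiplicity their repetition count

λ = -1/4 (multiplicity 1), λ = 175/64 (multiplicity 1), λ = 4 (multiplicity 1), λ = 75/16 (multiplicity 1), λ = 5415/1024 (multiplicity 1), λ = 1523/256 (multiplicity 1), λ = 30859/4096 (multiplicity 1), λ = 124511/16384 (multiplicity 1)


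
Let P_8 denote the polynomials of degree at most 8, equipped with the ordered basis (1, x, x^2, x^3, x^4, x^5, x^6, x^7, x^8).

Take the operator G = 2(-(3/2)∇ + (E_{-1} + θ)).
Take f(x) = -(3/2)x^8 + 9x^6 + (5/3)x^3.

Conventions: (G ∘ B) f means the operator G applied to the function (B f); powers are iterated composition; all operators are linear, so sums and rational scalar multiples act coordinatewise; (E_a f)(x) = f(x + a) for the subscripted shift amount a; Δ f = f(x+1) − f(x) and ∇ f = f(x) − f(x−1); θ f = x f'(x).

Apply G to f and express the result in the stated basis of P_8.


∇ f = -12x^7 + 42x^6 - 30x^5 - 30x^4 + 96x^3 - 88x^2 + 37x - 35/6
(-(3/2)∇) f = 18x^7 - 63x^6 + 45x^5 + 45x^4 - 144x^3 + 132x^2 - (111/2)x + 35/4
E_{-1} f = -(3/2)x^8 + 12x^7 - 33x^6 + 30x^5 + 30x^4 - (283/3)x^3 + 88x^2 - 37x + 35/6
θ f = -12x^8 + 54x^6 + 5x^3
(E_{-1} + θ) f = -(27/2)x^8 + 12x^7 + 21x^6 + 30x^5 + 30x^4 - (268/3)x^3 + 88x^2 - 37x + 35/6
(-(3/2)∇ + (E_{-1} + θ)) f = -(27/2)x^8 + 30x^7 - 42x^6 + 75x^5 + 75x^4 - (700/3)x^3 + 220x^2 - (185/2)x + 175/12
(2(-(3/2)∇ + (E_{-1} + θ))) f = -27x^8 + 60x^7 - 84x^6 + 150x^5 + 150x^4 - (1400/3)x^3 + 440x^2 - 185x + 175/6

the result is g(x) = -27x^8 + 60x^7 - 84x^6 + 150x^5 + 150x^4 - (1400/3)x^3 + 440x^2 - 185x + 175/6


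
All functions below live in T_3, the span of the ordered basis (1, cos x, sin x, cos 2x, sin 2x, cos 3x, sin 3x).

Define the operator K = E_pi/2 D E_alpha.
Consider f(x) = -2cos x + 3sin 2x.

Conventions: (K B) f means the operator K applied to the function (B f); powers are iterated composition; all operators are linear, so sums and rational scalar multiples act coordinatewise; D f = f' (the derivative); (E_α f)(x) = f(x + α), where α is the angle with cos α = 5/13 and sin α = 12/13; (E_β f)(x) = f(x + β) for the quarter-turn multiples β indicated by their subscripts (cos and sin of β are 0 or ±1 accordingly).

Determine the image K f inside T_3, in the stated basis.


the image equals g(x) = (10/13)cos x - (24/13)sin x + (714/169)cos 2x + (720/169)sin 2x

E_alpha f = -(10/13)cos x + (24/13)sin x + (360/169)cos 2x - (357/169)sin 2x
D E_alpha f = (24/13)cos x + (10/13)sin x - (714/169)cos 2x - (720/169)sin 2x
E_pi/2 (D E_alpha) f = (10/13)cos x - (24/13)sin x + (714/169)cos 2x + (720/169)sin 2x


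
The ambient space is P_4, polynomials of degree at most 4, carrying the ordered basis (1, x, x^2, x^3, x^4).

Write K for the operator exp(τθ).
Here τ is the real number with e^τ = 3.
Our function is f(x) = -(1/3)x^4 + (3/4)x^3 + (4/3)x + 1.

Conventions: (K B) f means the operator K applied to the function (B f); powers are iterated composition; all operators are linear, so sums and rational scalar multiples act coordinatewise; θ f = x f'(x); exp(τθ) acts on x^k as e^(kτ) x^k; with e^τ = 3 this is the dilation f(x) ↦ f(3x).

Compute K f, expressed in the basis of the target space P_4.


the result is g(x) = -27x^4 + (81/4)x^3 + 4x + 1

exp(τθ) x^k = e^(kτ) x^k; with e^τ = 3 this sends x^k to 3^k x^k
x ↦ 3 x
x^3 ↦ 27 x^3
x^4 ↦ 81 x^4
applying this coordinatewise to f: exp(τθ) f = -27x^4 + (81/4)x^3 + 4x + 1


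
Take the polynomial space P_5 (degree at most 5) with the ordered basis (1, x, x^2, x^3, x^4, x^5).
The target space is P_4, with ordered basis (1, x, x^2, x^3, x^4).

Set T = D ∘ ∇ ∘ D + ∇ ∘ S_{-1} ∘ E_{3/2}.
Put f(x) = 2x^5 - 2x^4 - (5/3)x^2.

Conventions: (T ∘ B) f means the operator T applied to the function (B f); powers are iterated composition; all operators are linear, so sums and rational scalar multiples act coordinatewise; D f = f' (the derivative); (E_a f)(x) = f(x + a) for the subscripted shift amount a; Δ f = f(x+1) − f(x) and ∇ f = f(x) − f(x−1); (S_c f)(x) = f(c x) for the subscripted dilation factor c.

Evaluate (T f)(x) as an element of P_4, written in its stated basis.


the image equals g(x) = -10x^4 + 72x^3 - 77x^2 + (212/3)x - 995/24

D f = 10x^4 - 8x^3 - (10/3)x
∇ D f = 40x^3 - 84x^2 + 64x - 64/3
D ∇ D f = 120x^2 - 168x + 64
E_{3/2} f = 2x^5 + 13x^4 + 33x^3 + (233/6)x^2 + (149/8)x + 21/16
S_{-1} E_{3/2} f = -2x^5 + 13x^4 - 33x^3 + (233/6)x^2 - (149/8)x + 21/16
∇ S_{-1} E_{3/2} f = -10x^4 + 72x^3 - 197x^2 + (716/3)x - 2531/24
(D ∘ ∇ ∘ D + ∇ ∘ S_{-1} ∘ E_{3/2}) f = -10x^4 + 72x^3 - 77x^2 + (212/3)x - 995/24


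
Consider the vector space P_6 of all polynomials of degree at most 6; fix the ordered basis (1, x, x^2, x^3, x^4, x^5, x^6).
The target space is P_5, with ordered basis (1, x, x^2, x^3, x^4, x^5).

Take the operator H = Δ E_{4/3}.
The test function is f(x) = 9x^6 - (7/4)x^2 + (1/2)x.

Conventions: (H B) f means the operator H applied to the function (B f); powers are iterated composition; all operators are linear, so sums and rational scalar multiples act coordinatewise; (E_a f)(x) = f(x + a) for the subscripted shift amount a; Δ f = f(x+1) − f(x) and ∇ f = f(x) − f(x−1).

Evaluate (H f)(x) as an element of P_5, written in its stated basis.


g(x) = 54x^5 + 495x^4 + 1860x^3 + 3575x^2 + (21023/6)x + 50255/36

E_{4/3} f = 9x^6 + 72x^5 + 240x^4 + (1280/3)x^3 + (5099/12)x^2 + (4021/18)x + 3898/81
Δ E_{4/3} f = 54x^5 + 495x^4 + 1860x^3 + 3575x^2 + (21023/6)x + 50255/36


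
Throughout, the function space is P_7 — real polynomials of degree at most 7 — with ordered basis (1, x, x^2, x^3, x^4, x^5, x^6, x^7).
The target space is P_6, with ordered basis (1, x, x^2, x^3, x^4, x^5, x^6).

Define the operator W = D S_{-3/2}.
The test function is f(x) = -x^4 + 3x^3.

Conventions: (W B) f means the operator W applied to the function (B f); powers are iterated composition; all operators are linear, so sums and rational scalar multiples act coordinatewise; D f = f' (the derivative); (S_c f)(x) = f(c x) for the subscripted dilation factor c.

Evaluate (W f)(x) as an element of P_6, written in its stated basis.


S_{-3/2} f = -(81/16)x^4 - (81/8)x^3
D S_{-3/2} f = -(81/4)x^3 - (243/8)x^2

g(x) = -(81/4)x^3 - (243/8)x^2


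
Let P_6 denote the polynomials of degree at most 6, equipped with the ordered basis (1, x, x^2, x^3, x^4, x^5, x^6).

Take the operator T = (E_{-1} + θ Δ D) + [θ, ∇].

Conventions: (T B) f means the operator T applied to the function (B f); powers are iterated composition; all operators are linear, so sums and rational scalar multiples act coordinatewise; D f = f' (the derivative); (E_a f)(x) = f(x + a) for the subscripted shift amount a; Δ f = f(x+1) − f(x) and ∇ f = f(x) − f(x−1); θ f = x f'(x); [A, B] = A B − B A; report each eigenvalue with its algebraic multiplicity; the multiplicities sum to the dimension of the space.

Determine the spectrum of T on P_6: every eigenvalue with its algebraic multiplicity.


λ = 1 (multiplicity 7)

image of 1: 1
image of x: x - 2
image of x^2: x^2 - 4x + 3
image of x^3: x^3 - 6x^2 + 15x - 4
image of x^4: x^4 - 8x^3 + 42x^2 - 4x + 5
image of x^5: x^5 - 10x^4 + 90x^3 + 20x^2 + 45x - 6
image of x^6: x^6 - 12x^5 + 165x^4 + 100x^3 + 195x^2 - 6x + 7
the matrix is upper triangular; its diagonal is (1, 1, 1, 1, 1, 1, 1)
for a triangular matrix the eigenvalues are the diagonal entries, with algebraic multiplicity their repetition count


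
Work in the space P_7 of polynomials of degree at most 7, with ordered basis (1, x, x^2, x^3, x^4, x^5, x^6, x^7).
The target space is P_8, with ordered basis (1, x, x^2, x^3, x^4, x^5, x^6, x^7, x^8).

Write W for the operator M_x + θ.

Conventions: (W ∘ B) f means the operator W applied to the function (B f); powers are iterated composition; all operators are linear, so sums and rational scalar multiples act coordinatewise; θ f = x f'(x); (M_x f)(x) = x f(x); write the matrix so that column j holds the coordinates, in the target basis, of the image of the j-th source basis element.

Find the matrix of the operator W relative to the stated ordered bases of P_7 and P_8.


image of 1: x
image of x: x^2 + x
image of x^2: x^3 + 2x^2
image of x^3: x^4 + 3x^3
image of x^4: x^5 + 4x^4
image of x^5: x^6 + 5x^5
image of x^6: x^7 + 6x^6
image of x^7: x^8 + 7x^7
each image's coordinates form column j of the matrix

the matrix is [[0, 0, 0, 0, 0, 0, 0, 0]; [1, 1, 0, 0, 0, 0, 0, 0]; [0, 1, 2, 0, 0, 0, 0, 0]; [0, 0, 1, 3, 0, 0, 0, 0]; [0, 0, 0, 1, 4, 0, 0, 0]; [0, 0, 0, 0, 1, 5, 0, 0]; [0, 0, 0, 0, 0, 1, 6, 0]; [0, 0, 0, 0, 0, 0, 1, 7]; [0, 0, 0, 0, 0, 0, 0, 1]] (rows listed top to bottom)


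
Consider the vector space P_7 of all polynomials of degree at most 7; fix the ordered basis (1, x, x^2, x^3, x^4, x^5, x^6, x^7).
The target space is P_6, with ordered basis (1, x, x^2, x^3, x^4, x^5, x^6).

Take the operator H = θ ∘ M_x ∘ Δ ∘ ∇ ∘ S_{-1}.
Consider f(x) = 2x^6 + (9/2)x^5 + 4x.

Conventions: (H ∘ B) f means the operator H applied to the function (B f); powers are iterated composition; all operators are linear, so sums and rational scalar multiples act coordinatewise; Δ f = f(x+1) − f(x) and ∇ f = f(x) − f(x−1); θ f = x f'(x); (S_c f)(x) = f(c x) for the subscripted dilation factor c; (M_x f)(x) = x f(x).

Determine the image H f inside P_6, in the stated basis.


g(x) = 300x^5 - 360x^4 + 180x^3 - 90x^2 + 4x

S_{-1} f = 2x^6 - (9/2)x^5 - 4x
∇ S_{-1} f = 12x^5 - (105/2)x^4 + 85x^3 - 75x^2 + (69/2)x - 21/2
Δ (∇ ∘ S_{-1}) f = 60x^4 - 90x^3 + 60x^2 - 45x + 4
M_x Δ (∇ ∘ S_{-1}) f = 60x^5 - 90x^4 + 60x^3 - 45x^2 + 4x
θ M_x Δ (∇ ∘ S_{-1}) f = 300x^5 - 360x^4 + 180x^3 - 90x^2 + 4x


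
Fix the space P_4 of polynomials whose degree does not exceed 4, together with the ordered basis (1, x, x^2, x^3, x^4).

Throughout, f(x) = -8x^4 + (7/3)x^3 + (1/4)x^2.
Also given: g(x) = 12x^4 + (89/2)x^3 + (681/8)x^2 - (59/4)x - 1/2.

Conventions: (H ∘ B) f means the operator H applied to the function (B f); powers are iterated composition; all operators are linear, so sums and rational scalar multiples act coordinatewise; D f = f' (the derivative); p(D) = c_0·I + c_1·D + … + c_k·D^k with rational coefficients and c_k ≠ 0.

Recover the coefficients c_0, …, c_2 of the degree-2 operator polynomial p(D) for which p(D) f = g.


D^0 f = -8x^4 + (7/3)x^3 + (1/4)x^2
D^1 f = -32x^3 + 7x^2 + (1/2)x
D^2 f = -96x^2 + 14x + 1/2
matching coefficients of g against c_0 f + c_1 Df + … from the top degree down determines the c_i
solution: c_0 = -3/2, c_1 = -3/2, c_2 = -1

p(D) = -(3/2)·I − (3/2)·D − D^2, i.e. c_0 = -3/2, c_1 = -3/2, c_2 = -1


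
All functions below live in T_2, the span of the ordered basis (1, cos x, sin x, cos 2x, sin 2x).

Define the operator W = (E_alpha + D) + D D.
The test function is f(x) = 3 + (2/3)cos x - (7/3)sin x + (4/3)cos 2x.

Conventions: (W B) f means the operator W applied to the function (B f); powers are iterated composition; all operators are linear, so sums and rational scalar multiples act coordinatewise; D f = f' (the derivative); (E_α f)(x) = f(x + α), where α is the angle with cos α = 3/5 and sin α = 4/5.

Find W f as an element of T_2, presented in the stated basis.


E_alpha f = 3 - (22/15)cos x - (29/15)sin x - (28/75)cos 2x - (32/25)sin 2x
D f = -(7/3)cos x - (2/3)sin x - (8/3)sin 2x
(E_alpha + D) f = 3 - (19/5)cos x - (13/5)sin x - (28/75)cos 2x - (296/75)sin 2x
D f = -(7/3)cos x - (2/3)sin x - (8/3)sin 2x
D D f = -(2/3)cos x + (7/3)sin x - (16/3)cos 2x
((E_alpha + D) + D D) f = 3 - (67/15)cos x - (4/15)sin x - (428/75)cos 2x - (296/75)sin 2x

g(x) = 3 - (67/15)cos x - (4/15)sin x - (428/75)cos 2x - (296/75)sin 2x


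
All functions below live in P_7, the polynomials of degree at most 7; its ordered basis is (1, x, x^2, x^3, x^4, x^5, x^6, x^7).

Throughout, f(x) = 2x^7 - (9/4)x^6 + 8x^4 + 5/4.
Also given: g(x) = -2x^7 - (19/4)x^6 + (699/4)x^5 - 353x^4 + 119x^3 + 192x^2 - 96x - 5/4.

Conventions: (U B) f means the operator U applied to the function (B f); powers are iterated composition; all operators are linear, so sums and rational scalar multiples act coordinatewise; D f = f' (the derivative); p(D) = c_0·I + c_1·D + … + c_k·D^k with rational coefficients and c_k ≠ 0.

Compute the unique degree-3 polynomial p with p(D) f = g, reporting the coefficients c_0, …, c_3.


D^0 f = 2x^7 - (9/4)x^6 + 8x^4 + 5/4
D^1 f = 14x^6 - (27/2)x^5 + 32x^3
D^2 f = 84x^5 - (135/2)x^4 + 96x^2
D^3 f = 420x^4 - 270x^3 + 192x
matching coefficients of g against c_0 f + c_1 Df + … from the top degree down determines the c_i
solution: c_0 = -1, c_1 = -1/2, c_2 = 2, c_3 = -1/2

p(D) = -I − (1/2)·D + 2·D^2 − (1/2)·D^3, i.e. c_0 = -1, c_1 = -1/2, c_2 = 2, c_3 = -1/2


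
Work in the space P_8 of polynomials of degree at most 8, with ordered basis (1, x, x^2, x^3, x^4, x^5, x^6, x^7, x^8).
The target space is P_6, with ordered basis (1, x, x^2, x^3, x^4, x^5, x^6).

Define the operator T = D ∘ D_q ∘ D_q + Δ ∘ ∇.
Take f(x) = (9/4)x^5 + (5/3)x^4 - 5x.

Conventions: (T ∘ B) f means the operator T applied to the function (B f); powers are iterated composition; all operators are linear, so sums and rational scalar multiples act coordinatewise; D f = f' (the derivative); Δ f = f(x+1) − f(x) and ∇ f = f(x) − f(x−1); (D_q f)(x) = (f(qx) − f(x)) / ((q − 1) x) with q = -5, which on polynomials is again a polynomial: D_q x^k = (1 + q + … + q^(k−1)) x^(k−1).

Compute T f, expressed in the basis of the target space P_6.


the result is g(x) = 45x^3 - 365722x^2 - (14515/2)x + 10/3

D_q f = (4689/4)x^4 - (520/3)x^3 - 5
D_q D_q f = -121914x^3 - 3640x^2
D D_q D_q f = -365742x^2 - 7280x
∇ f = (45/4)x^4 - (95/6)x^3 + (25/2)x^2 - (55/12)x - 53/12
Δ ∇ f = 45x^3 + 20x^2 + (45/2)x + 10/3
(D ∘ D_q ∘ D_q + Δ ∘ ∇) f = 45x^3 - 365722x^2 - (14515/2)x + 10/3


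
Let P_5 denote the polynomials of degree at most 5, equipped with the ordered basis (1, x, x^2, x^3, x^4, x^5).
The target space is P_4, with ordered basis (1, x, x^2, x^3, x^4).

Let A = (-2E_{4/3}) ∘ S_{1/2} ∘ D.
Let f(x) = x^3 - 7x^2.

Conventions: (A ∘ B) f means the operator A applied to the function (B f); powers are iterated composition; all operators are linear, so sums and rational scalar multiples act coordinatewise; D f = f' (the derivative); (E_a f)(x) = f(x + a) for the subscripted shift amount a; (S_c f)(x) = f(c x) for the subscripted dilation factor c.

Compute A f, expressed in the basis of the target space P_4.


D f = 3x^2 - 14x
S_{1/2} D f = (3/4)x^2 - 7x
E_{4/3} S_{1/2} D f = (3/4)x^2 - 5x - 8
(-2E_{4/3}) S_{1/2} D f = -(3/2)x^2 + 10x + 16

the image equals g(x) = -(3/2)x^2 + 10x + 16


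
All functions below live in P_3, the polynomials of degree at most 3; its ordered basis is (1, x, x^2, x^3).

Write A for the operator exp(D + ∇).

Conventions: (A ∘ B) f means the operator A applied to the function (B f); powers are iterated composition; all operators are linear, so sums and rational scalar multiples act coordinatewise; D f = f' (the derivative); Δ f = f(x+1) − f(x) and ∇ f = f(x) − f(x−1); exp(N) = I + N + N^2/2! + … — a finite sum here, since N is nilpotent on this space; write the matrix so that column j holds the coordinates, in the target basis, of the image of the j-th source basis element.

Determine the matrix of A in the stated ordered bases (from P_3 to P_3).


image of 1: 1
image of x: x + 2
image of x^2: x^2 + 4x + 3
image of x^3: x^3 + 6x^2 + 9x + 3
each image's coordinates form column j of the matrix

the matrix is [[1, 2, 3, 3]; [0, 1, 4, 9]; [0, 0, 1, 6]; [0, 0, 0, 1]] (rows listed top to bottom)


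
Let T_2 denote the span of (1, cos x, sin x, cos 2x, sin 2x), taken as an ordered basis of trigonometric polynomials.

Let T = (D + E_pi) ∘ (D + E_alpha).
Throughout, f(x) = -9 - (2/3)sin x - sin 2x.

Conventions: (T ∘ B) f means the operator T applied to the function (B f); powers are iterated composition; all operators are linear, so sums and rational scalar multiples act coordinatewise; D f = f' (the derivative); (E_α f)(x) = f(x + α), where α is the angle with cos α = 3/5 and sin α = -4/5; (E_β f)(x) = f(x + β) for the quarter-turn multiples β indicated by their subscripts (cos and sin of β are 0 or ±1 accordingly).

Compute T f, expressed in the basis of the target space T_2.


D f = -(2/3)cos x - 2cos 2x
E_alpha f = -9 + (8/15)cos x - (2/5)sin x + (24/25)cos 2x + (7/25)sin 2x
(D + E_alpha) f = -9 - (2/15)cos x - (2/5)sin x - (26/25)cos 2x + (7/25)sin 2x
D (D + E_alpha) f = -(2/5)cos x + (2/15)sin x + (14/25)cos 2x + (52/25)sin 2x
E_pi (D + E_alpha) f = -9 + (2/15)cos x + (2/5)sin x - (26/25)cos 2x + (7/25)sin 2x
(D + E_pi) (D + E_alpha) f = -9 - (4/15)cos x + (8/15)sin x - (12/25)cos 2x + (59/25)sin 2x

the result is g(x) = -9 - (4/15)cos x + (8/15)sin x - (12/25)cos 2x + (59/25)sin 2x


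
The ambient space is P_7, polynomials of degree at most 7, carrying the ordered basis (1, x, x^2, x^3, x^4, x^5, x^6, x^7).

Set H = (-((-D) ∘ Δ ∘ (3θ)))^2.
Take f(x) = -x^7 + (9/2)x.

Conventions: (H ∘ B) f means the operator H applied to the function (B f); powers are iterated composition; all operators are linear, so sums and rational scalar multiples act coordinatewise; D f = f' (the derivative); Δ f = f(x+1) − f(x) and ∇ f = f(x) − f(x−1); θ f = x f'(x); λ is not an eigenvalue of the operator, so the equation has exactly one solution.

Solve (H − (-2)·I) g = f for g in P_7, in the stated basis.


write g with unknown coordinates in the stated basis and equate coefficients in (H − (-2)·I) g = f
solving from the highest basis element down gives g = -(1/2)x^7 + 66150x^3 + 178605x^2 + (740889/4)x + 138915/2
check: H g = -132300x^3 - 357210x^2 - 370440x - 138915
so H g − (-2)·g = -x^7 + (9/2)x = f ✓

the image equals g(x) = -(1/2)x^7 + 66150x^3 + 178605x^2 + (740889/4)x + 138915/2


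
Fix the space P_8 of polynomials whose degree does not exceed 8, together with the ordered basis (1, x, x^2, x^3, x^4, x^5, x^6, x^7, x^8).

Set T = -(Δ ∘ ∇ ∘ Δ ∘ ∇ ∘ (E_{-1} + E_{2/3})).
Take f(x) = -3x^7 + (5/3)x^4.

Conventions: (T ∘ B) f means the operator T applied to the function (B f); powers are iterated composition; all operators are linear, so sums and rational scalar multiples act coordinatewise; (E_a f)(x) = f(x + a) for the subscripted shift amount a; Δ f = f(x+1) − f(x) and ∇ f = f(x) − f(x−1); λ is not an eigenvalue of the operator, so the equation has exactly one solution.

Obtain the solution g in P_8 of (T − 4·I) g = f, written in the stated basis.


the result is g(x) = (3/4)x^7 - (5/12)x^4 - 315x^3 + (315/2)x^2 - (1995/2)x + 505/3

write g with unknown coordinates in the stated basis and equate coefficients in (T − 4·I) g = f
solving from the highest basis element down gives g = (3/4)x^7 - (5/12)x^4 - 315x^3 + (315/2)x^2 - (1995/2)x + 505/3
check: T g = -1260x^3 + 630x^2 - 3990x + 2020/3
so T g − 4·g = -3x^7 + (5/3)x^4 = f ✓


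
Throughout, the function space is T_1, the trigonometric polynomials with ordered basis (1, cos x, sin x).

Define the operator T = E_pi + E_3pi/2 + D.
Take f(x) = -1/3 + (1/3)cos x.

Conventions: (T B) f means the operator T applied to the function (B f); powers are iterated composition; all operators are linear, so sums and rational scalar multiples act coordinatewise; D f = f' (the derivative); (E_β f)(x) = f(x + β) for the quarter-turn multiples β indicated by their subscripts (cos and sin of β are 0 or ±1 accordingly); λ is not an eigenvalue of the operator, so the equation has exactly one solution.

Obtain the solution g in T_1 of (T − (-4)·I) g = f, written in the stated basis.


the result is g(x) = -1/18 + (1/9)cos x

write g with unknown coordinates in the stated basis and equate coefficients in (T − (-4)·I) g = f
solving from the highest basis element down gives g = -1/18 + (1/9)cos x
check: T g = -1/9 - (1/9)cos x
so T g − (-4)·g = -1/3 + (1/3)cos x = f ✓


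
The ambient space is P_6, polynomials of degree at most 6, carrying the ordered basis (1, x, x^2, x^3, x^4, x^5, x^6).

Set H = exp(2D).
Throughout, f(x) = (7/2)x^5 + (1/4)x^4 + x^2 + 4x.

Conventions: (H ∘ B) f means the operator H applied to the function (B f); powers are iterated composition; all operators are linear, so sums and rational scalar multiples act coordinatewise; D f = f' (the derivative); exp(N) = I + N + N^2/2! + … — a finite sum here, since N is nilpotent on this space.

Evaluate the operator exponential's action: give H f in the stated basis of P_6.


the result is g(x) = (7/2)x^5 + (141/4)x^4 + 142x^3 + 287x^2 + 296x + 128

order-1 term: 35x^4 + 2x^3 + 4x + 8
order-2 term: 140x^3 + 6x^2 + 4
order-3 term: 280x^2 + 8x
order-4 term: 280x + 4
order-5 term: 112
the series for exp(2D) f terminates at order 5
exp(2D) f = (7/2)x^5 + (141/4)x^4 + 142x^3 + 287x^2 + 296x + 128


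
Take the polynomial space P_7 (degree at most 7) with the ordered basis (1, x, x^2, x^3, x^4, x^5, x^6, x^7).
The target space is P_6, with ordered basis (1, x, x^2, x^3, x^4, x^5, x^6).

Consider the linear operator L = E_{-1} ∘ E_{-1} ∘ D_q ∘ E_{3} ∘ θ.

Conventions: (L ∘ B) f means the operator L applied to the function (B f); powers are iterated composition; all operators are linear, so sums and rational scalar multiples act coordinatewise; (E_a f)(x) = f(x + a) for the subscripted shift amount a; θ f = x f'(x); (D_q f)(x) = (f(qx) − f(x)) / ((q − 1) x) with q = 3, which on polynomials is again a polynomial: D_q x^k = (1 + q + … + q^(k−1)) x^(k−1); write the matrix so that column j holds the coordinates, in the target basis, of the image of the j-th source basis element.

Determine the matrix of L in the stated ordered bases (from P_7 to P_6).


the matrix is [[0, 1, -4, 21, -80, 305, -1092, 3829]; [0, 0, 8, -48, 288, -1360, 6024, -24864]; [0, 0, 0, 39, -336, 2370, -13368, 67977]; [0, 0, 0, 0, 160, -1840, 15216, -99904]; [0, 0, 0, 0, 0, 605, -8772, 84063]; [0, 0, 0, 0, 0, 0, 2184, -38304]; [0, 0, 0, 0, 0, 0, 0, 7651]] (rows listed top to bottom)

image of 1: 0
image of x: 1
image of x^2: 8x - 4
image of x^3: 39x^2 - 48x + 21
image of x^4: 160x^3 - 336x^2 + 288x - 80
image of x^5: 605x^4 - 1840x^3 + 2370x^2 - 1360x + 305
image of x^6: 2184x^5 - 8772x^4 + 15216x^3 - 13368x^2 + 6024x - 1092
image of x^7: 7651x^6 - 38304x^5 + 84063x^4 - 99904x^3 + 67977x^2 - 24864x + 3829
each image's coordinates form column j of the matrix


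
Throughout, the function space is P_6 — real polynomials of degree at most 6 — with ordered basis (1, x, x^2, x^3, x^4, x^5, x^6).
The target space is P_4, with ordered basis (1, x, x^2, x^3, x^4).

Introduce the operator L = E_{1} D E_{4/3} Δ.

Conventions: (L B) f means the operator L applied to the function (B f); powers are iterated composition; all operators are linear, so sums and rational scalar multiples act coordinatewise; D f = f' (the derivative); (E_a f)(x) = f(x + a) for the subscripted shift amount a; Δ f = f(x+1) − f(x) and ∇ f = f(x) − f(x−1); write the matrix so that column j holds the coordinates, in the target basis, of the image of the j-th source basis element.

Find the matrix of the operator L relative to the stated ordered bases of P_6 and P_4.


the matrix is [[0, 0, 2, 17, 292/3, 12665/27, 55462/27]; [0, 0, 0, 6, 68, 1460/3, 25330/9]; [0, 0, 0, 0, 12, 170, 1460]; [0, 0, 0, 0, 0, 20, 340]; [0, 0, 0, 0, 0, 0, 30]] (rows listed top to bottom)

image of 1: 0
image of x: 0
image of x^2: 2
image of x^3: 6x + 17
image of x^4: 12x^2 + 68x + 292/3
image of x^5: 20x^3 + 170x^2 + (1460/3)x + 12665/27
image of x^6: 30x^4 + 340x^3 + 1460x^2 + (25330/9)x + 55462/27
each image's coordinates form column j of the matrix


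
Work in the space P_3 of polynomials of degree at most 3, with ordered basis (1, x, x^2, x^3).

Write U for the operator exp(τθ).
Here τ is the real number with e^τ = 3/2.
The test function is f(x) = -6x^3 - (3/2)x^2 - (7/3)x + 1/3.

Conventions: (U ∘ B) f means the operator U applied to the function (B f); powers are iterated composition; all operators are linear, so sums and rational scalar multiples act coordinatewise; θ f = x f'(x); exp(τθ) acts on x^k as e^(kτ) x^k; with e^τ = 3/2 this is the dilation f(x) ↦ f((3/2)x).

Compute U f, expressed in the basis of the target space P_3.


exp(τθ) x^k = e^(kτ) x^k; with e^τ = 3/2 this sends x^k to (3/2)^k x^k
x ↦ 3/2 x
x^2 ↦ 9/4 x^2
x^3 ↦ 27/8 x^3
applying this coordinatewise to f: exp(τθ) f = -(81/4)x^3 - (27/8)x^2 - (7/2)x + 1/3

the result is g(x) = -(81/4)x^3 - (27/8)x^2 - (7/2)x + 1/3


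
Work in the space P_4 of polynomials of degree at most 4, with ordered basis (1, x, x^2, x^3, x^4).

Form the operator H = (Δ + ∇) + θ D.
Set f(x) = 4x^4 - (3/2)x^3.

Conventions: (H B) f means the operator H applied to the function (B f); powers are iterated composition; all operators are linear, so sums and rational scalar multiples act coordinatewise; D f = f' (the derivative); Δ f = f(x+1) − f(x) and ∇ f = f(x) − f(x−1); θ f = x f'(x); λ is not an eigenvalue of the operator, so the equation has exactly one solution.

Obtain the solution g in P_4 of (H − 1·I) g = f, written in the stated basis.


the result is g(x) = -4x^4 - (157/2)x^3 - 942x^2 - 5684x - 11525

write g with unknown coordinates in the stated basis and equate coefficients in (H − 1·I) g = f
solving from the highest basis element down gives g = -4x^4 - (157/2)x^3 - 942x^2 - 5684x - 11525
check: H g = -80x^3 - 942x^2 - 5684x - 11525
so H g − 1·g = 4x^4 - (3/2)x^3 = f ✓


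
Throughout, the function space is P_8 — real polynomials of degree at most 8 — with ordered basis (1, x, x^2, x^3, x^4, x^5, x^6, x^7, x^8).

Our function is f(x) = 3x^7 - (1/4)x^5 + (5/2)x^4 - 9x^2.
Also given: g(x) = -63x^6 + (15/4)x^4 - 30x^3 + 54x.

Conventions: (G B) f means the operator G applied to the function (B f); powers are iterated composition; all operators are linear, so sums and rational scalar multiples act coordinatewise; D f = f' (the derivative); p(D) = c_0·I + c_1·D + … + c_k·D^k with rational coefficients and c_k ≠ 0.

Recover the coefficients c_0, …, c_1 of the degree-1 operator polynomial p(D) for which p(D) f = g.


c_0 = 0, c_1 = -3

D^0 f = 3x^7 - (1/4)x^5 + (5/2)x^4 - 9x^2
D^1 f = 21x^6 - (5/4)x^4 + 10x^3 - 18x
matching coefficients of g against c_0 f + c_1 Df + … from the top degree down determines the c_i
solution: c_0 = 0, c_1 = -3


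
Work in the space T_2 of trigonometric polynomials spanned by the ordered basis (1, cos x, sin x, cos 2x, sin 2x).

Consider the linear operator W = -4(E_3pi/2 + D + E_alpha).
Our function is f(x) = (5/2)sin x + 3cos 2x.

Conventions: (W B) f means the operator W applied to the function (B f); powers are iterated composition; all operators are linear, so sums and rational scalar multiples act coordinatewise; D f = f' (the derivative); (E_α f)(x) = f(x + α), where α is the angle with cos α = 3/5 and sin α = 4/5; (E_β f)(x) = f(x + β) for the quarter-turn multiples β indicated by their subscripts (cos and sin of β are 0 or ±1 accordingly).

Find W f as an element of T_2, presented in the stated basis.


g(x) = -8cos x - 6sin x + (384/25)cos 2x + (888/25)sin 2x

E_3pi/2 f = -(5/2)cos x - 3cos 2x
D f = (5/2)cos x - 6sin 2x
E_alpha f = 2cos x + (3/2)sin x - (21/25)cos 2x - (72/25)sin 2x
(E_3pi/2 + D + E_alpha) f = 2cos x + (3/2)sin x - (96/25)cos 2x - (222/25)sin 2x
(-4(E_3pi/2 + D + E_alpha)) f = -8cos x - 6sin x + (384/25)cos 2x + (888/25)sin 2x


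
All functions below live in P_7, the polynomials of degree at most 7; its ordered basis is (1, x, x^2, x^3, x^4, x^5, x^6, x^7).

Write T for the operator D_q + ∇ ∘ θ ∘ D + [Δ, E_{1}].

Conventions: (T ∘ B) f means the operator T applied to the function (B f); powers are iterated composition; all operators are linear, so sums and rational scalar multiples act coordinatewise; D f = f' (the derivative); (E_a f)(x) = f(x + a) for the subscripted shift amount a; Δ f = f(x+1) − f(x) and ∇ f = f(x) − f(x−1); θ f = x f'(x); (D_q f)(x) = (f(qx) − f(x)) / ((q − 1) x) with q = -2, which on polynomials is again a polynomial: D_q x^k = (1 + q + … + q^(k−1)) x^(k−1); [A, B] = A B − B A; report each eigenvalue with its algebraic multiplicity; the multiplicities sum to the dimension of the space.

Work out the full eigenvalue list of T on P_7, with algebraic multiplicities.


image of 1: 0
image of x: 1
image of x^2: -x + 2
image of x^3: 3x^2 + 12x - 6
image of x^4: -5x^3 + 36x^2 - 36x + 12
image of x^5: 11x^4 + 80x^3 - 120x^2 + 80x - 20
image of x^6: -21x^5 + 150x^4 - 300x^3 + 300x^2 - 150x + 30
image of x^7: 43x^6 + 252x^5 - 630x^4 + 840x^3 - 630x^2 + 252x - 42
the matrix is upper triangular; its diagonal is (0, 0, 0, 0, 0, 0, 0, 0)
for a triangular matrix the eigenvalues are the diagonal entries, with algebraic multiplicity their repetition count

λ = 0 (multiplicity 8)


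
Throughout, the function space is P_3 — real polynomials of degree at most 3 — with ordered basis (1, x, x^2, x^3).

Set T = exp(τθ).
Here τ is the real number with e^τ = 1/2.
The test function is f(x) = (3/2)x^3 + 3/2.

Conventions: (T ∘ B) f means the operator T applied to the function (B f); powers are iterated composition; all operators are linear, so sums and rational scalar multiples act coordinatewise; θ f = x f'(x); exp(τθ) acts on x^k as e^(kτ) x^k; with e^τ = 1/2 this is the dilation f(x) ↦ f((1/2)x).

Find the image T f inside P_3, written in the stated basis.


exp(τθ) x^k = e^(kτ) x^k; with e^τ = 1/2 this sends x^k to (1/2)^k x^k
x^3 ↦ 1/8 x^3
applying this coordinatewise to f: exp(τθ) f = (3/16)x^3 + 3/2

the image equals g(x) = (3/16)x^3 + 3/2


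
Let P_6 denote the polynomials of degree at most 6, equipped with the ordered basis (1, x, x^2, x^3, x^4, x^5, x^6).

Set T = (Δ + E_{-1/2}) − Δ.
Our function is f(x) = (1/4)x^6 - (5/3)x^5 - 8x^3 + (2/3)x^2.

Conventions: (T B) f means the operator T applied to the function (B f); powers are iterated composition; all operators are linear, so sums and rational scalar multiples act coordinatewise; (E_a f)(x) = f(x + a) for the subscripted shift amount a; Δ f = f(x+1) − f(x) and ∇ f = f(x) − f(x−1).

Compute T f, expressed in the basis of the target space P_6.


g(x) = (1/4)x^6 - (29/12)x^5 + (245/48)x^4 - (307/24)x^3 + (959/64)x^2 - (463/64)x + 313/256

Δ f = (3/2)x^5 - (55/12)x^4 - (35/3)x^3 - (443/12)x^2 - (59/2)x - 35/4
E_{-1/2} f = (1/4)x^6 - (29/12)x^5 + (245/48)x^4 - (307/24)x^3 + (959/64)x^2 - (463/64)x + 313/256
(Δ + E_{-1/2}) f = (1/4)x^6 - (11/12)x^5 + (25/48)x^4 - (587/24)x^3 - (4211/192)x^2 - (2351/64)x - 1927/256
Δ f = (3/2)x^5 - (55/12)x^4 - (35/3)x^3 - (443/12)x^2 - (59/2)x - 35/4
(-Δ) f = -(3/2)x^5 + (55/12)x^4 + (35/3)x^3 + (443/12)x^2 + (59/2)x + 35/4
((Δ + E_{-1/2}) − Δ) f = (1/4)x^6 - (29/12)x^5 + (245/48)x^4 - (307/24)x^3 + (959/64)x^2 - (463/64)x + 313/256


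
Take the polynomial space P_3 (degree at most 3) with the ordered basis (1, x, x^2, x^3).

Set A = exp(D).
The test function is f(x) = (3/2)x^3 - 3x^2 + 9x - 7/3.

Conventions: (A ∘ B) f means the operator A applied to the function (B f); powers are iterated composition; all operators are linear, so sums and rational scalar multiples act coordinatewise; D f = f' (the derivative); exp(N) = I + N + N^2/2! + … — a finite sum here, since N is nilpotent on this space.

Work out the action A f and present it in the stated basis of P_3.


order-1 term: (9/2)x^2 - 6x + 9
order-2 term: (9/2)x - 3
order-3 term: 3/2
the series for exp(D) f terminates at order 3
exp(D) f = (3/2)x^3 + (3/2)x^2 + (15/2)x + 31/6

the result is g(x) = (3/2)x^3 + (3/2)x^2 + (15/2)x + 31/6


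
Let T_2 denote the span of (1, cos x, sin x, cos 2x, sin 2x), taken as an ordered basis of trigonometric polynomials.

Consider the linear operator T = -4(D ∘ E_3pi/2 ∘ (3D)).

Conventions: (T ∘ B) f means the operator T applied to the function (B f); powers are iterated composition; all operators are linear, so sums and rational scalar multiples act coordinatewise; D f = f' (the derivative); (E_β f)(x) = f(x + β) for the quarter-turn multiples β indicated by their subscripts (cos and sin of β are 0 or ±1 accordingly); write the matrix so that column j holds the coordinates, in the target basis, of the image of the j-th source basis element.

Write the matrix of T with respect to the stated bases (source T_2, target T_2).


image of 1: 0
image of cos x: 12sin x
image of sin x: -12cos x
image of cos 2x: -48cos 2x
image of sin 2x: -48sin 2x
each image's coordinates form column j of the matrix

the matrix is [[0, 0, 0, 0, 0]; [0, 0, -12, 0, 0]; [0, 12, 0, 0, 0]; [0, 0, 0, -48, 0]; [0, 0, 0, 0, -48]] (rows listed top to bottom)


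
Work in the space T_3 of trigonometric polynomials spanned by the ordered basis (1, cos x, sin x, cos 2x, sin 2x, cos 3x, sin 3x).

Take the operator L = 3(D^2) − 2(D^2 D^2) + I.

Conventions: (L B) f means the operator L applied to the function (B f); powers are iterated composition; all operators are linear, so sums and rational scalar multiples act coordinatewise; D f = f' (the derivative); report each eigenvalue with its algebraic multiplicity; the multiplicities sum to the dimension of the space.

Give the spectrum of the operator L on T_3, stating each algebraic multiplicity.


image of 1: 1
image of cos x: -4cos x
image of sin x: -4sin x
image of cos 2x: -43cos 2x
image of sin 2x: -43sin 2x
image of cos 3x: -188cos 3x
image of sin 3x: -188sin 3x
the matrix is diagonal; its diagonal is (1, -4, -4, -43, -43, -188, -188)
for a triangular matrix the eigenvalues are the diagonal entries, with algebraic multiplicity their repetition count

λ = -188 (multiplicity 2), λ = -43 (multiplicity 2), λ = -4 (multiplicity 2), λ = 1 (multiplicity 1)


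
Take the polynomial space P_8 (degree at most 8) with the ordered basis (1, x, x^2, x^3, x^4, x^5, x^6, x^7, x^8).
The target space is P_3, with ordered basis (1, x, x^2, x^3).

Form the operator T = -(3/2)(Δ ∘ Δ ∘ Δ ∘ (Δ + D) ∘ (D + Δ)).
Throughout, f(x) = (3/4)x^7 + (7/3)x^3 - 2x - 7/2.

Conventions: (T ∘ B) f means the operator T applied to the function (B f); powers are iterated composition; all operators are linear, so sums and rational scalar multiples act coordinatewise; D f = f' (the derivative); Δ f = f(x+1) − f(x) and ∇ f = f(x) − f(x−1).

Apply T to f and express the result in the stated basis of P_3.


D f = (21/4)x^6 + 7x^2 - 2
Δ f = (21/4)x^6 + (63/4)x^5 + (105/4)x^4 + (105/4)x^3 + (91/4)x^2 + (49/4)x + 13/12
(D + Δ) f = (21/2)x^6 + (63/4)x^5 + (105/4)x^4 + (105/4)x^3 + (119/4)x^2 + (49/4)x - 11/12
Δ (D + Δ) f = 63x^5 + (945/4)x^4 + (945/2)x^3 + (2205/4)x^2 + 385x + 483/4
D (D + Δ) f = 63x^5 + (315/4)x^4 + 105x^3 + (315/4)x^2 + (119/2)x + 49/4
(Δ + D) (D + Δ) f = 126x^5 + 315x^4 + (1155/2)x^3 + 630x^2 + (889/2)x + 133
Δ (Δ + D) (D + Δ) f = 630x^4 + 2520x^3 + (9765/2)x^2 + (9765/2)x + 2093
Δ Δ (Δ + D) (D + Δ) f = 2520x^3 + 11340x^2 + 19845x + 12915
Δ Δ Δ (Δ + D) (D + Δ) f = 7560x^2 + 30240x + 33705
(-(3/2)(Δ ∘ Δ ∘ Δ ∘ (Δ + D) ∘ (D + Δ))) f = -11340x^2 - 45360x - 101115/2

g(x) = -11340x^2 - 45360x - 101115/2


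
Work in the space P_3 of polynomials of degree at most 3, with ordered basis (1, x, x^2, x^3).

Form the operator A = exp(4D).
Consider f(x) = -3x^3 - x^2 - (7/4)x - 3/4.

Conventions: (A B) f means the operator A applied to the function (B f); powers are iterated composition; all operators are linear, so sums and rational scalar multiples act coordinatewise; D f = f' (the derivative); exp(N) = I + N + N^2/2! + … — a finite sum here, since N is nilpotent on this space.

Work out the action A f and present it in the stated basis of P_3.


the result is g(x) = -3x^3 - 37x^2 - (615/4)x - 863/4

order-1 term: -36x^2 - 8x - 7
order-2 term: -144x - 16
order-3 term: -192
the series for exp(4D) f terminates at order 3
exp(4D) f = -3x^3 - 37x^2 - (615/4)x - 863/4


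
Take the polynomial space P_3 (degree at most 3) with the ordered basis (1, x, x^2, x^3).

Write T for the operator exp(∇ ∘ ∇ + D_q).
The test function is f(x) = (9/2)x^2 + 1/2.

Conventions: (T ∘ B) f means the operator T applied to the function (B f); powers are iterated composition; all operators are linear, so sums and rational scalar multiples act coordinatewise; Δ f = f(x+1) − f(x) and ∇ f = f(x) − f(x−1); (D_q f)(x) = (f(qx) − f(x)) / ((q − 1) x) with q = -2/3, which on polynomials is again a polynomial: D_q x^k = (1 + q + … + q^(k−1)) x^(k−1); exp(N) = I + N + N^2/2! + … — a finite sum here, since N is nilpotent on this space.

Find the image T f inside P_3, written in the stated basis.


g(x) = (9/2)x^2 + (3/2)x + 41/4

order-1 term: (3/2)x + 9
order-2 term: 3/4
the series for exp(∇ ∘ ∇ + D_q) f terminates at order 2
exp(∇ ∘ ∇ + D_q) f = (9/2)x^2 + (3/2)x + 41/4
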